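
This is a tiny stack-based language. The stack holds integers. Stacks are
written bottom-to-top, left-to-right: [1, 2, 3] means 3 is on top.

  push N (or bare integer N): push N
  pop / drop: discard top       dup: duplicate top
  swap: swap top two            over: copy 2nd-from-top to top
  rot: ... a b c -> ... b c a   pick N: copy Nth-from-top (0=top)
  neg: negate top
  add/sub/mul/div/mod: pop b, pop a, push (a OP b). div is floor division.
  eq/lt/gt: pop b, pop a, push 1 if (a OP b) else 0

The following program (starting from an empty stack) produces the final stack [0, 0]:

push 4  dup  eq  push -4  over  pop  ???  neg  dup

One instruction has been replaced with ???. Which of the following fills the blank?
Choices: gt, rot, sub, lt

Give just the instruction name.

Answer: lt

Derivation:
Stack before ???: [1, -4]
Stack after ???:  [0]
Checking each choice:
  gt: produces [-1, -1]
  rot: stack underflow (need 3, have 2)
  sub: produces [-5, -5]
  lt: MATCH


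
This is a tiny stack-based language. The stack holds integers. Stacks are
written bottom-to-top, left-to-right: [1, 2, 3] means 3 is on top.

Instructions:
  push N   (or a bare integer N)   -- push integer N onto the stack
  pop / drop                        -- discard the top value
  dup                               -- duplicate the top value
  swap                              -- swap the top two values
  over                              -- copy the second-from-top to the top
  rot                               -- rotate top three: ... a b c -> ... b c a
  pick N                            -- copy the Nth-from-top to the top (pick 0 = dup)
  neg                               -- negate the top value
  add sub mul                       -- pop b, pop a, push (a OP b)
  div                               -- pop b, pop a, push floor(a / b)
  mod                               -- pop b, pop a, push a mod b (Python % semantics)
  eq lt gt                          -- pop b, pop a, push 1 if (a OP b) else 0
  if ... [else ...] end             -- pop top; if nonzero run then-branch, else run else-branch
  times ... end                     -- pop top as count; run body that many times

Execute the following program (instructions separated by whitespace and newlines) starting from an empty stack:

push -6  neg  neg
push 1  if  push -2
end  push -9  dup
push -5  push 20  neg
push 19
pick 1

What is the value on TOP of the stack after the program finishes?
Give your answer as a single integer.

After 'push -6': [-6]
After 'neg': [6]
After 'neg': [-6]
After 'push 1': [-6, 1]
After 'if': [-6]
After 'push -2': [-6, -2]
After 'push -9': [-6, -2, -9]
After 'dup': [-6, -2, -9, -9]
After 'push -5': [-6, -2, -9, -9, -5]
After 'push 20': [-6, -2, -9, -9, -5, 20]
After 'neg': [-6, -2, -9, -9, -5, -20]
After 'push 19': [-6, -2, -9, -9, -5, -20, 19]
After 'pick 1': [-6, -2, -9, -9, -5, -20, 19, -20]

Answer: -20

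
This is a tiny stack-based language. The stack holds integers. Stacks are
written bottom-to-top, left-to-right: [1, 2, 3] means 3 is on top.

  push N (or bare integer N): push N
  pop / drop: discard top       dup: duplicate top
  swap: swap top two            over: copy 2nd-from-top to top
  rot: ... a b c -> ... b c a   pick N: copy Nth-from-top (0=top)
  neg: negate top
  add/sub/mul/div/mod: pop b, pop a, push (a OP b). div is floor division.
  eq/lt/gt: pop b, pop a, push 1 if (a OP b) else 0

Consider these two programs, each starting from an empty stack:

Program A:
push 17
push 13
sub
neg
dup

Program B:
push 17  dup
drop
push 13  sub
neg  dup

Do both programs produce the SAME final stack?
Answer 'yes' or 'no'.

Answer: yes

Derivation:
Program A trace:
  After 'push 17': [17]
  After 'push 13': [17, 13]
  After 'sub': [4]
  After 'neg': [-4]
  After 'dup': [-4, -4]
Program A final stack: [-4, -4]

Program B trace:
  After 'push 17': [17]
  After 'dup': [17, 17]
  After 'drop': [17]
  After 'push 13': [17, 13]
  After 'sub': [4]
  After 'neg': [-4]
  After 'dup': [-4, -4]
Program B final stack: [-4, -4]
Same: yes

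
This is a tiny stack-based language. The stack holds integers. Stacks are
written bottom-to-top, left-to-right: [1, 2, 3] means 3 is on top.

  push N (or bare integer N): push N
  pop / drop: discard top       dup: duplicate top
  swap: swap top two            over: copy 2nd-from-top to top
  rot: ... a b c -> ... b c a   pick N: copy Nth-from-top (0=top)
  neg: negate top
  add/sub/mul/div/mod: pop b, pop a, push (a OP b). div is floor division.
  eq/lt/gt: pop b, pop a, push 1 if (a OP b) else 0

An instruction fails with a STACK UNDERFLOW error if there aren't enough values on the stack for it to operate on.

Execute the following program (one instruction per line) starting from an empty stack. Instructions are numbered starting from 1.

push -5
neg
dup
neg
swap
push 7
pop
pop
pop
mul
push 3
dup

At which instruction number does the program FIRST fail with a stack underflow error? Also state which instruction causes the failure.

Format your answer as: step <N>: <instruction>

Step 1 ('push -5'): stack = [-5], depth = 1
Step 2 ('neg'): stack = [5], depth = 1
Step 3 ('dup'): stack = [5, 5], depth = 2
Step 4 ('neg'): stack = [5, -5], depth = 2
Step 5 ('swap'): stack = [-5, 5], depth = 2
Step 6 ('push 7'): stack = [-5, 5, 7], depth = 3
Step 7 ('pop'): stack = [-5, 5], depth = 2
Step 8 ('pop'): stack = [-5], depth = 1
Step 9 ('pop'): stack = [], depth = 0
Step 10 ('mul'): needs 2 value(s) but depth is 0 — STACK UNDERFLOW

Answer: step 10: mul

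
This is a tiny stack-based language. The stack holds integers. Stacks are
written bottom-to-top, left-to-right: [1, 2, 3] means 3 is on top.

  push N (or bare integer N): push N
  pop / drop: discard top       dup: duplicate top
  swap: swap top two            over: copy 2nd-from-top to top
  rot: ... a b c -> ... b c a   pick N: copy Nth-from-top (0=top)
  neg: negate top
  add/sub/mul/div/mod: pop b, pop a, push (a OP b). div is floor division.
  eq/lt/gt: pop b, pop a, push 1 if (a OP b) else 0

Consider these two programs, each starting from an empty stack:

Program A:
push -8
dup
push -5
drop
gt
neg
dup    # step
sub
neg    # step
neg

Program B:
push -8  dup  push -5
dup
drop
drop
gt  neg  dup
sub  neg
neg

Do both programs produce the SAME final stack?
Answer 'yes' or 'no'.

Answer: yes

Derivation:
Program A trace:
  After 'push -8': [-8]
  After 'dup': [-8, -8]
  After 'push -5': [-8, -8, -5]
  After 'drop': [-8, -8]
  After 'gt': [0]
  After 'neg': [0]
  After 'dup': [0, 0]
  After 'sub': [0]
  After 'neg': [0]
  After 'neg': [0]
Program A final stack: [0]

Program B trace:
  After 'push -8': [-8]
  After 'dup': [-8, -8]
  After 'push -5': [-8, -8, -5]
  After 'dup': [-8, -8, -5, -5]
  After 'drop': [-8, -8, -5]
  After 'drop': [-8, -8]
  After 'gt': [0]
  After 'neg': [0]
  After 'dup': [0, 0]
  After 'sub': [0]
  After 'neg': [0]
  After 'neg': [0]
Program B final stack: [0]
Same: yes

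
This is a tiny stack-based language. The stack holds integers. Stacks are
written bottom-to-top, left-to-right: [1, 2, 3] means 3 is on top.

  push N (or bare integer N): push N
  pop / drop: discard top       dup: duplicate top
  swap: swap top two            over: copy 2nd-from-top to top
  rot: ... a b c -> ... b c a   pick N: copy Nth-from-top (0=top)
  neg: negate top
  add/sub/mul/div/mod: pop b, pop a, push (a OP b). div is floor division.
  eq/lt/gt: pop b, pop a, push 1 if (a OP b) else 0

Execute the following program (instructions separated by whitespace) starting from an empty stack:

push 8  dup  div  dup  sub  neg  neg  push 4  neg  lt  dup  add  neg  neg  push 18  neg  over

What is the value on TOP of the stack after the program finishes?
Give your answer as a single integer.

After 'push 8': [8]
After 'dup': [8, 8]
After 'div': [1]
After 'dup': [1, 1]
After 'sub': [0]
After 'neg': [0]
After 'neg': [0]
After 'push 4': [0, 4]
After 'neg': [0, -4]
After 'lt': [0]
After 'dup': [0, 0]
After 'add': [0]
After 'neg': [0]
After 'neg': [0]
After 'push 18': [0, 18]
After 'neg': [0, -18]
After 'over': [0, -18, 0]

Answer: 0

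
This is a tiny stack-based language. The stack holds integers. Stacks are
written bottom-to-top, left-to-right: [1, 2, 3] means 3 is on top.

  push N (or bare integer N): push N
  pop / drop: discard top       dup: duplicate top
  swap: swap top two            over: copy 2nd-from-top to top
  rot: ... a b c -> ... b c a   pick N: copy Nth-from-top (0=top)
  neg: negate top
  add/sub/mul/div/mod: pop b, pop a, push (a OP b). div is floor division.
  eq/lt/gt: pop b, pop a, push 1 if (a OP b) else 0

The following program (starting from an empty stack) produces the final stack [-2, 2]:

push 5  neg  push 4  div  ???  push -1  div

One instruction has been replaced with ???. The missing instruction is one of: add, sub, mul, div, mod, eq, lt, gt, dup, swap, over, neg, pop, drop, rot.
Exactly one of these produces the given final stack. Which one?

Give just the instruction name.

Answer: dup

Derivation:
Stack before ???: [-2]
Stack after ???:  [-2, -2]
The instruction that transforms [-2] -> [-2, -2] is: dup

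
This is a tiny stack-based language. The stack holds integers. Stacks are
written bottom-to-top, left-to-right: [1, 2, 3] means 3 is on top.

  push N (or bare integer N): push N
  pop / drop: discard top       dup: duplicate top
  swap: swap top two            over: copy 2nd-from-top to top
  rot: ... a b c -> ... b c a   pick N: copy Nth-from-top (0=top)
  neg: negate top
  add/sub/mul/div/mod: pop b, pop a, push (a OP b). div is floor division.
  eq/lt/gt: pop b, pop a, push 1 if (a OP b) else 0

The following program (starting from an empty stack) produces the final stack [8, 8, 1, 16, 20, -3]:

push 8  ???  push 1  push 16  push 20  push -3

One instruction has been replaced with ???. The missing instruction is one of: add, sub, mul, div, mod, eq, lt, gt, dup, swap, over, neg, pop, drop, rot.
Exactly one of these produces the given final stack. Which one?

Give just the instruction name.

Stack before ???: [8]
Stack after ???:  [8, 8]
The instruction that transforms [8] -> [8, 8] is: dup

Answer: dup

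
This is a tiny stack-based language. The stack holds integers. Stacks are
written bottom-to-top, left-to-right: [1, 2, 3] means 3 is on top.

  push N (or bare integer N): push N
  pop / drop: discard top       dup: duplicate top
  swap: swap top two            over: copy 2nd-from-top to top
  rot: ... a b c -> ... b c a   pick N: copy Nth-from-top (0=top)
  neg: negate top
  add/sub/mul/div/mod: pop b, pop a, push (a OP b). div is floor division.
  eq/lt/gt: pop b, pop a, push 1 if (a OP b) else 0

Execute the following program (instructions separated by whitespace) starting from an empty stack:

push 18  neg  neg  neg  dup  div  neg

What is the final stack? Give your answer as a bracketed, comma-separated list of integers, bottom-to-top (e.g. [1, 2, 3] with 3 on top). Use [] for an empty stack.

After 'push 18': [18]
After 'neg': [-18]
After 'neg': [18]
After 'neg': [-18]
After 'dup': [-18, -18]
After 'div': [1]
After 'neg': [-1]

Answer: [-1]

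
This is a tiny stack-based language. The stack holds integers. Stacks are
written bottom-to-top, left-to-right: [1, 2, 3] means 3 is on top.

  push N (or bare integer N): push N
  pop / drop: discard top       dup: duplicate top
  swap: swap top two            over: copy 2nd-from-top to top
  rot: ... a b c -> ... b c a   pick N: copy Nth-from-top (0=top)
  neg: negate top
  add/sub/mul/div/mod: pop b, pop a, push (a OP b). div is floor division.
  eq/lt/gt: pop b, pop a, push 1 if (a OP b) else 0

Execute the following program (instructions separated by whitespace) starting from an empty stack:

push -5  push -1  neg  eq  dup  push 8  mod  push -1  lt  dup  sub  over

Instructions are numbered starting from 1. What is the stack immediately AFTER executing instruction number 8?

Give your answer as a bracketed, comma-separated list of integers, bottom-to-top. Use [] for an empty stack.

Answer: [0, 0, -1]

Derivation:
Step 1 ('push -5'): [-5]
Step 2 ('push -1'): [-5, -1]
Step 3 ('neg'): [-5, 1]
Step 4 ('eq'): [0]
Step 5 ('dup'): [0, 0]
Step 6 ('push 8'): [0, 0, 8]
Step 7 ('mod'): [0, 0]
Step 8 ('push -1'): [0, 0, -1]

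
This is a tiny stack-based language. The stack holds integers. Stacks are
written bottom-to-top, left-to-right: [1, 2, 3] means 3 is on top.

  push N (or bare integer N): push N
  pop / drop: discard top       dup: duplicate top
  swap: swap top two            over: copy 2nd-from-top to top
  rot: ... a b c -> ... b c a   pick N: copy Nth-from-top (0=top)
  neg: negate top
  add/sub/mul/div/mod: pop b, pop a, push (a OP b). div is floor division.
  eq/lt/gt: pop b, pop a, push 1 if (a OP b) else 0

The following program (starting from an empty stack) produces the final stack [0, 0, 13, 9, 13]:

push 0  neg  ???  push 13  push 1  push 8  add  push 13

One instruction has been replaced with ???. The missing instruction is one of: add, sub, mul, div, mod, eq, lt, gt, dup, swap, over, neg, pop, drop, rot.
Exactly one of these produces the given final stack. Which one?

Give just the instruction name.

Answer: dup

Derivation:
Stack before ???: [0]
Stack after ???:  [0, 0]
The instruction that transforms [0] -> [0, 0] is: dup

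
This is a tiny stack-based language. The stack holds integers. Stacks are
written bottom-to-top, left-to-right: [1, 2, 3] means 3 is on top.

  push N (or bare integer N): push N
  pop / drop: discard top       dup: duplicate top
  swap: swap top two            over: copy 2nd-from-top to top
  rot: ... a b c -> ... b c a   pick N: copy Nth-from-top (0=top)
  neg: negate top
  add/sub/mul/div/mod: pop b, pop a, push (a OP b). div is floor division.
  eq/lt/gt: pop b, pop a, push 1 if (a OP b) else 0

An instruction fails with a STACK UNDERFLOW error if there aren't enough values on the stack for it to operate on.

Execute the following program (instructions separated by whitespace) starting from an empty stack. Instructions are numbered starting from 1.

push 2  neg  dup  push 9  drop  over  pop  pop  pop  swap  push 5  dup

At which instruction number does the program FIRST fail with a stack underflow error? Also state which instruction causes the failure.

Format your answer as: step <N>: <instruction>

Answer: step 10: swap

Derivation:
Step 1 ('push 2'): stack = [2], depth = 1
Step 2 ('neg'): stack = [-2], depth = 1
Step 3 ('dup'): stack = [-2, -2], depth = 2
Step 4 ('push 9'): stack = [-2, -2, 9], depth = 3
Step 5 ('drop'): stack = [-2, -2], depth = 2
Step 6 ('over'): stack = [-2, -2, -2], depth = 3
Step 7 ('pop'): stack = [-2, -2], depth = 2
Step 8 ('pop'): stack = [-2], depth = 1
Step 9 ('pop'): stack = [], depth = 0
Step 10 ('swap'): needs 2 value(s) but depth is 0 — STACK UNDERFLOW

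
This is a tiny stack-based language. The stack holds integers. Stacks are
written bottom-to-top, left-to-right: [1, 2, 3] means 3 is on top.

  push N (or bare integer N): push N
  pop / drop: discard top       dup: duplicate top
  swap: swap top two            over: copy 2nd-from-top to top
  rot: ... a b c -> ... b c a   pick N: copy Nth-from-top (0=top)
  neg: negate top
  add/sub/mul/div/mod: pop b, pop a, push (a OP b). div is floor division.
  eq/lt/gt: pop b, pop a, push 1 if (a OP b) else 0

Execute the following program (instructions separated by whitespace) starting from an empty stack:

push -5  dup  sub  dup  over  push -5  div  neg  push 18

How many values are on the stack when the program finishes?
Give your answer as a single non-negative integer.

After 'push -5': stack = [-5] (depth 1)
After 'dup': stack = [-5, -5] (depth 2)
After 'sub': stack = [0] (depth 1)
After 'dup': stack = [0, 0] (depth 2)
After 'over': stack = [0, 0, 0] (depth 3)
After 'push -5': stack = [0, 0, 0, -5] (depth 4)
After 'div': stack = [0, 0, 0] (depth 3)
After 'neg': stack = [0, 0, 0] (depth 3)
After 'push 18': stack = [0, 0, 0, 18] (depth 4)

Answer: 4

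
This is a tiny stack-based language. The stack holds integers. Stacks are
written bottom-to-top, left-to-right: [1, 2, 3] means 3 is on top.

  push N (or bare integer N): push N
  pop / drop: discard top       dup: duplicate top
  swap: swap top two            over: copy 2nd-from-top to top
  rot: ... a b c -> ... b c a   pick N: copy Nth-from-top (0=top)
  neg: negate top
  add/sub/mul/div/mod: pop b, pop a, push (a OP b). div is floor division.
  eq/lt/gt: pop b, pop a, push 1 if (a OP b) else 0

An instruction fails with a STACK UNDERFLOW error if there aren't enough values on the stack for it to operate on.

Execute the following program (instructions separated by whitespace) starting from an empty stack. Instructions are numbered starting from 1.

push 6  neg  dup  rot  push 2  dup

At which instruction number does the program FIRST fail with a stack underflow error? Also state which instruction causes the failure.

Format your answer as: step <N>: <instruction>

Answer: step 4: rot

Derivation:
Step 1 ('push 6'): stack = [6], depth = 1
Step 2 ('neg'): stack = [-6], depth = 1
Step 3 ('dup'): stack = [-6, -6], depth = 2
Step 4 ('rot'): needs 3 value(s) but depth is 2 — STACK UNDERFLOW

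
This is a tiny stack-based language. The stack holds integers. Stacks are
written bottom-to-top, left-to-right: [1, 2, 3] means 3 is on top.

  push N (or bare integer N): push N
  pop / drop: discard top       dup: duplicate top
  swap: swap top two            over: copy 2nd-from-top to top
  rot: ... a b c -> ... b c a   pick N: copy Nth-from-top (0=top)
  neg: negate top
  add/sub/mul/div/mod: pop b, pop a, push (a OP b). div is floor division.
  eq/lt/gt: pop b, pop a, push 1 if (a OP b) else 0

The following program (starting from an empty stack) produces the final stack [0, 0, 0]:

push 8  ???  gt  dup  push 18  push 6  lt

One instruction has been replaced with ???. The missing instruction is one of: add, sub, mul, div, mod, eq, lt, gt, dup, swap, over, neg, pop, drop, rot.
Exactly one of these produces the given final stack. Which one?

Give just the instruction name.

Answer: dup

Derivation:
Stack before ???: [8]
Stack after ???:  [8, 8]
The instruction that transforms [8] -> [8, 8] is: dup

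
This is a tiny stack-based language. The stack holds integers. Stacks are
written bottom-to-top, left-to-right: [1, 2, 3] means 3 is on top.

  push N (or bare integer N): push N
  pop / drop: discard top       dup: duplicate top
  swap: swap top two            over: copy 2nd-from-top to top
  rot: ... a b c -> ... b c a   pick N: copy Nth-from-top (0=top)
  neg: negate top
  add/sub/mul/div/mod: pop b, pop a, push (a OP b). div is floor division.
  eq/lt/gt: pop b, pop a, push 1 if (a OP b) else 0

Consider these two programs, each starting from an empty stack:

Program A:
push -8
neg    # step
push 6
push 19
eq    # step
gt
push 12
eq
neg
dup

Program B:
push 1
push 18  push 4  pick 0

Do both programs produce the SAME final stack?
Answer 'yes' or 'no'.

Program A trace:
  After 'push -8': [-8]
  After 'neg': [8]
  After 'push 6': [8, 6]
  After 'push 19': [8, 6, 19]
  After 'eq': [8, 0]
  After 'gt': [1]
  After 'push 12': [1, 12]
  After 'eq': [0]
  After 'neg': [0]
  After 'dup': [0, 0]
Program A final stack: [0, 0]

Program B trace:
  After 'push 1': [1]
  After 'push 18': [1, 18]
  After 'push 4': [1, 18, 4]
  After 'pick 0': [1, 18, 4, 4]
Program B final stack: [1, 18, 4, 4]
Same: no

Answer: no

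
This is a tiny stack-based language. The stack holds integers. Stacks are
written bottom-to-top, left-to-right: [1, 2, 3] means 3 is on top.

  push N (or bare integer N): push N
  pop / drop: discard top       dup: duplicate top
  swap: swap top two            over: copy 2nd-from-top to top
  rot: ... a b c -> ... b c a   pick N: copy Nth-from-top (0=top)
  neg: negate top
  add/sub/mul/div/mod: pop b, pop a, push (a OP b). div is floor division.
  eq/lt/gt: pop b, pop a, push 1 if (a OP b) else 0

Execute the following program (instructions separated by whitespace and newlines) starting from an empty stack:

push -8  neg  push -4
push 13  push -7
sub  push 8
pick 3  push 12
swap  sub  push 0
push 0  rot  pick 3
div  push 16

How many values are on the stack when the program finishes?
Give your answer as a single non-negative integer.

After 'push -8': stack = [-8] (depth 1)
After 'neg': stack = [8] (depth 1)
After 'push -4': stack = [8, -4] (depth 2)
After 'push 13': stack = [8, -4, 13] (depth 3)
After 'push -7': stack = [8, -4, 13, -7] (depth 4)
After 'sub': stack = [8, -4, 20] (depth 3)
After 'push 8': stack = [8, -4, 20, 8] (depth 4)
After 'pick 3': stack = [8, -4, 20, 8, 8] (depth 5)
After 'push 12': stack = [8, -4, 20, 8, 8, 12] (depth 6)
After 'swap': stack = [8, -4, 20, 8, 12, 8] (depth 6)
After 'sub': stack = [8, -4, 20, 8, 4] (depth 5)
After 'push 0': stack = [8, -4, 20, 8, 4, 0] (depth 6)
After 'push 0': stack = [8, -4, 20, 8, 4, 0, 0] (depth 7)
After 'rot': stack = [8, -4, 20, 8, 0, 0, 4] (depth 7)
After 'pick 3': stack = [8, -4, 20, 8, 0, 0, 4, 8] (depth 8)
After 'div': stack = [8, -4, 20, 8, 0, 0, 0] (depth 7)
After 'push 16': stack = [8, -4, 20, 8, 0, 0, 0, 16] (depth 8)

Answer: 8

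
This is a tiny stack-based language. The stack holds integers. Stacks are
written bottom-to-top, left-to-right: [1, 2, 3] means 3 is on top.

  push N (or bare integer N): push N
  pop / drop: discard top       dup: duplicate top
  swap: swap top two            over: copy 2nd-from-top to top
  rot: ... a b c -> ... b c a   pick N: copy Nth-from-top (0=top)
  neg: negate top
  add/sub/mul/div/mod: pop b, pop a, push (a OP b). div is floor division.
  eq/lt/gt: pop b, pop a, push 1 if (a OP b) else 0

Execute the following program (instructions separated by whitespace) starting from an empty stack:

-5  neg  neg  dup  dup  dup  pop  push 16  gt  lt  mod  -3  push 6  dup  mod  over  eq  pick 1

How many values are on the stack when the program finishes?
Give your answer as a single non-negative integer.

After 'push -5': stack = [-5] (depth 1)
After 'neg': stack = [5] (depth 1)
After 'neg': stack = [-5] (depth 1)
After 'dup': stack = [-5, -5] (depth 2)
After 'dup': stack = [-5, -5, -5] (depth 3)
After 'dup': stack = [-5, -5, -5, -5] (depth 4)
After 'pop': stack = [-5, -5, -5] (depth 3)
After 'push 16': stack = [-5, -5, -5, 16] (depth 4)
After 'gt': stack = [-5, -5, 0] (depth 3)
After 'lt': stack = [-5, 1] (depth 2)
After 'mod': stack = [0] (depth 1)
After 'push -3': stack = [0, -3] (depth 2)
After 'push 6': stack = [0, -3, 6] (depth 3)
After 'dup': stack = [0, -3, 6, 6] (depth 4)
After 'mod': stack = [0, -3, 0] (depth 3)
After 'over': stack = [0, -3, 0, -3] (depth 4)
After 'eq': stack = [0, -3, 0] (depth 3)
After 'pick 1': stack = [0, -3, 0, -3] (depth 4)

Answer: 4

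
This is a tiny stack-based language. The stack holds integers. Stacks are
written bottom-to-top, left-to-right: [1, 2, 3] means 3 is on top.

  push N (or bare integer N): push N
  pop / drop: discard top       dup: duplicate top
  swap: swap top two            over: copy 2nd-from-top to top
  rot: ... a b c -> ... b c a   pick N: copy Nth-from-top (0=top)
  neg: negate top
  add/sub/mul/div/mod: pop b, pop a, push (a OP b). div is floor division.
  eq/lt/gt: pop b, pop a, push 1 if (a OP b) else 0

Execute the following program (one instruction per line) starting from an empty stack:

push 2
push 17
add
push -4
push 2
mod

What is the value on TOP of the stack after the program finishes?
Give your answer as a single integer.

After 'push 2': [2]
After 'push 17': [2, 17]
After 'add': [19]
After 'push -4': [19, -4]
After 'push 2': [19, -4, 2]
After 'mod': [19, 0]

Answer: 0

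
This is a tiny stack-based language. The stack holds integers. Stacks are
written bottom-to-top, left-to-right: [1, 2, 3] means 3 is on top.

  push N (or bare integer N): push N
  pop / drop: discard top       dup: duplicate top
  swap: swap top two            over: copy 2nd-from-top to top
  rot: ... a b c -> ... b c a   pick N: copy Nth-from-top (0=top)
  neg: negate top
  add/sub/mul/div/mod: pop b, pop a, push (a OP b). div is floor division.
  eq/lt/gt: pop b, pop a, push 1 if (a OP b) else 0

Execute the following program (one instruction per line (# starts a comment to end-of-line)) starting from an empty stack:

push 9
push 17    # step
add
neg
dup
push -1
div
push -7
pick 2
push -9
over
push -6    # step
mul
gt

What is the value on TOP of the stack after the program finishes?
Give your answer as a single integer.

Answer: 0

Derivation:
After 'push 9': [9]
After 'push 17': [9, 17]
After 'add': [26]
After 'neg': [-26]
After 'dup': [-26, -26]
After 'push -1': [-26, -26, -1]
After 'div': [-26, 26]
After 'push -7': [-26, 26, -7]
After 'pick 2': [-26, 26, -7, -26]
After 'push -9': [-26, 26, -7, -26, -9]
After 'over': [-26, 26, -7, -26, -9, -26]
After 'push -6': [-26, 26, -7, -26, -9, -26, -6]
After 'mul': [-26, 26, -7, -26, -9, 156]
After 'gt': [-26, 26, -7, -26, 0]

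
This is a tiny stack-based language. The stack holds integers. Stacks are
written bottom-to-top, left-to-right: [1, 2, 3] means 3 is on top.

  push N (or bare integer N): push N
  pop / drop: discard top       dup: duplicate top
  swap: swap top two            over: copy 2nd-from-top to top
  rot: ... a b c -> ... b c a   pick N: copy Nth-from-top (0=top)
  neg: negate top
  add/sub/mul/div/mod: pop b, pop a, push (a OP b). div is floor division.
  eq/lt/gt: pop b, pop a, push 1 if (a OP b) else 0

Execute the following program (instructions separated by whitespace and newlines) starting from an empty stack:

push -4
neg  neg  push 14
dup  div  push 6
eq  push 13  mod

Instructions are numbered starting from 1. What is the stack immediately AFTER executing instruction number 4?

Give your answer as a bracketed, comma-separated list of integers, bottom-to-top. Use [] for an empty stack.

Answer: [-4, 14]

Derivation:
Step 1 ('push -4'): [-4]
Step 2 ('neg'): [4]
Step 3 ('neg'): [-4]
Step 4 ('push 14'): [-4, 14]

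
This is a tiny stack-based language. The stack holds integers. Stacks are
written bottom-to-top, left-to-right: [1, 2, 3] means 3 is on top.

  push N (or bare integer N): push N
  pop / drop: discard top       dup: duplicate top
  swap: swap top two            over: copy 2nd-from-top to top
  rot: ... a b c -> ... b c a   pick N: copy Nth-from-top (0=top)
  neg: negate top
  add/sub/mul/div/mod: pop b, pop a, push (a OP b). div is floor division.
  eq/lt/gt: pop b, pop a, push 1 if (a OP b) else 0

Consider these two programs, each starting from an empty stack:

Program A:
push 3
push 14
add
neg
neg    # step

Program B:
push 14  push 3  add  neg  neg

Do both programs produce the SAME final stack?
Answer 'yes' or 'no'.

Program A trace:
  After 'push 3': [3]
  After 'push 14': [3, 14]
  After 'add': [17]
  After 'neg': [-17]
  After 'neg': [17]
Program A final stack: [17]

Program B trace:
  After 'push 14': [14]
  After 'push 3': [14, 3]
  After 'add': [17]
  After 'neg': [-17]
  After 'neg': [17]
Program B final stack: [17]
Same: yes

Answer: yes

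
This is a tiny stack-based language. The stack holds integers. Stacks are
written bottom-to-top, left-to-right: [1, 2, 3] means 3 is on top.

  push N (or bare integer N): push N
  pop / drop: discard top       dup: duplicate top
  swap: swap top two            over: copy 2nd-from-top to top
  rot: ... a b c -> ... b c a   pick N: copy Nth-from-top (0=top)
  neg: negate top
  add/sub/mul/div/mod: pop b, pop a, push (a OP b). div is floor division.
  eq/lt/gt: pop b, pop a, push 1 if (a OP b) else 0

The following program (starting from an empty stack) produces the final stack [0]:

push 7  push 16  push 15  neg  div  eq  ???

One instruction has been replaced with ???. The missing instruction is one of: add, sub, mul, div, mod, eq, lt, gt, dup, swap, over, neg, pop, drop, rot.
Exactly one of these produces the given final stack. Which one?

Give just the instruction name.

Stack before ???: [0]
Stack after ???:  [0]
The instruction that transforms [0] -> [0] is: neg

Answer: neg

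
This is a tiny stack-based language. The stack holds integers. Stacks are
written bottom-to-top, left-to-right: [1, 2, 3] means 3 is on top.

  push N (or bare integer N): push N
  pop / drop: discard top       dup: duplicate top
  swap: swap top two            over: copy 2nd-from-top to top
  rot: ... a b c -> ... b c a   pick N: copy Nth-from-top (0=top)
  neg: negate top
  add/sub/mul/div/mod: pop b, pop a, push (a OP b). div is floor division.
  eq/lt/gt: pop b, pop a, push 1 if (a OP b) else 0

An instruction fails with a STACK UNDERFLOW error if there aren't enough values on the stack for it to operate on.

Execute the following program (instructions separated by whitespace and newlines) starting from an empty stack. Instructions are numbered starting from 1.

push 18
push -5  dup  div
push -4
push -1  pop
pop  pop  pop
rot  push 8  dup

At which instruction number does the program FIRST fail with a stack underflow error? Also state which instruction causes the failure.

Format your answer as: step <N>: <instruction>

Answer: step 11: rot

Derivation:
Step 1 ('push 18'): stack = [18], depth = 1
Step 2 ('push -5'): stack = [18, -5], depth = 2
Step 3 ('dup'): stack = [18, -5, -5], depth = 3
Step 4 ('div'): stack = [18, 1], depth = 2
Step 5 ('push -4'): stack = [18, 1, -4], depth = 3
Step 6 ('push -1'): stack = [18, 1, -4, -1], depth = 4
Step 7 ('pop'): stack = [18, 1, -4], depth = 3
Step 8 ('pop'): stack = [18, 1], depth = 2
Step 9 ('pop'): stack = [18], depth = 1
Step 10 ('pop'): stack = [], depth = 0
Step 11 ('rot'): needs 3 value(s) but depth is 0 — STACK UNDERFLOW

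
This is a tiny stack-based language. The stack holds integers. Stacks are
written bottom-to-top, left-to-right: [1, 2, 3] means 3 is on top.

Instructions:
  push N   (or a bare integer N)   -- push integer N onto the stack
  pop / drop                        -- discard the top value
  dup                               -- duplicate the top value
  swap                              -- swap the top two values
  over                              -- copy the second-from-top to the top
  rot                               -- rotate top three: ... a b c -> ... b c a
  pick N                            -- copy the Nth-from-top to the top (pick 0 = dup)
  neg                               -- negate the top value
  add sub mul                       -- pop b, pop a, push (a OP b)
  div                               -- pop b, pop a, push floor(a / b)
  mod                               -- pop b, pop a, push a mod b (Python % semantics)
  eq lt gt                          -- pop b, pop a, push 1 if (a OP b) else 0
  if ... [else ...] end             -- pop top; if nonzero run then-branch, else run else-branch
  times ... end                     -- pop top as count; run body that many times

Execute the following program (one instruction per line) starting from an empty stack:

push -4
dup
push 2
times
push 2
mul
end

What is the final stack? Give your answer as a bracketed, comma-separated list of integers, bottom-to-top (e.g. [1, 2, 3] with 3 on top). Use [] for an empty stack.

After 'push -4': [-4]
After 'dup': [-4, -4]
After 'push 2': [-4, -4, 2]
After 'times': [-4, -4]
After 'push 2': [-4, -4, 2]
After 'mul': [-4, -8]
After 'push 2': [-4, -8, 2]
After 'mul': [-4, -16]

Answer: [-4, -16]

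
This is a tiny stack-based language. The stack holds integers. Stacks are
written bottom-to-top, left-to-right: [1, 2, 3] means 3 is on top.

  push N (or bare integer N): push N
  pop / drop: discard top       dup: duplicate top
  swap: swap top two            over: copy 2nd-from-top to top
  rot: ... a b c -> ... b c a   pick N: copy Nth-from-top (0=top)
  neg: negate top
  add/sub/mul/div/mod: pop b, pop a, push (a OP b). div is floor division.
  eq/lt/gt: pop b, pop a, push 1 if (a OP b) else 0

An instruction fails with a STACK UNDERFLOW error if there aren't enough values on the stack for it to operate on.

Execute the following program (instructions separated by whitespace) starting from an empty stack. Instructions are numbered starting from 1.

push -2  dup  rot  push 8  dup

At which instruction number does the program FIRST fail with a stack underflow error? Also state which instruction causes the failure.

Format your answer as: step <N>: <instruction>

Step 1 ('push -2'): stack = [-2], depth = 1
Step 2 ('dup'): stack = [-2, -2], depth = 2
Step 3 ('rot'): needs 3 value(s) but depth is 2 — STACK UNDERFLOW

Answer: step 3: rot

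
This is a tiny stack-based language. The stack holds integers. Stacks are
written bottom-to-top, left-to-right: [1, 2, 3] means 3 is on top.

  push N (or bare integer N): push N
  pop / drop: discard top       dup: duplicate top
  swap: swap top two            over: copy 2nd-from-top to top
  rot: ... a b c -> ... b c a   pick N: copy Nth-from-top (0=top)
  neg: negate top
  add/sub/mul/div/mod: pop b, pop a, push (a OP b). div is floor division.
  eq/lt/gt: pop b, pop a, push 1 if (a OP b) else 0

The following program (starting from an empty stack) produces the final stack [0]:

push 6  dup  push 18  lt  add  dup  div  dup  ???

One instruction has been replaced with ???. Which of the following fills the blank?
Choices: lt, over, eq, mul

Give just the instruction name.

Stack before ???: [1, 1]
Stack after ???:  [0]
Checking each choice:
  lt: MATCH
  over: produces [1, 1, 1]
  eq: produces [1]
  mul: produces [1]


Answer: lt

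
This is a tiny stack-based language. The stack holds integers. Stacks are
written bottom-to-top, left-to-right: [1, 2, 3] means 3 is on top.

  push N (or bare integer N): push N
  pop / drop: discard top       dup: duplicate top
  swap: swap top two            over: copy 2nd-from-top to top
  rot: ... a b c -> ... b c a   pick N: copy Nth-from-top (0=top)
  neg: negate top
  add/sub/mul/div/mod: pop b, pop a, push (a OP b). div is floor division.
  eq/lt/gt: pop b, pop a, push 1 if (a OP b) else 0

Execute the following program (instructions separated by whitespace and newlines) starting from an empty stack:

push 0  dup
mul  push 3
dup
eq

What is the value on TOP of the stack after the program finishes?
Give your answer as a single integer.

After 'push 0': [0]
After 'dup': [0, 0]
After 'mul': [0]
After 'push 3': [0, 3]
After 'dup': [0, 3, 3]
After 'eq': [0, 1]

Answer: 1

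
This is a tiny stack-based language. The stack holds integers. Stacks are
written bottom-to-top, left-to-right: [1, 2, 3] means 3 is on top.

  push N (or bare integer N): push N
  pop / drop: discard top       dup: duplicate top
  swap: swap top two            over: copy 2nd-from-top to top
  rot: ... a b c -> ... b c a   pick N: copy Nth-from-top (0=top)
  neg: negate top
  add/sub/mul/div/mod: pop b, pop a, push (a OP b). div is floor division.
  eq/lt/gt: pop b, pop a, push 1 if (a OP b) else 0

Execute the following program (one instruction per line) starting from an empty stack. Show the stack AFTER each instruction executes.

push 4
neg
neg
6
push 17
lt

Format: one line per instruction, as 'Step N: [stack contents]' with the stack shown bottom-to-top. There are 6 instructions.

Step 1: [4]
Step 2: [-4]
Step 3: [4]
Step 4: [4, 6]
Step 5: [4, 6, 17]
Step 6: [4, 1]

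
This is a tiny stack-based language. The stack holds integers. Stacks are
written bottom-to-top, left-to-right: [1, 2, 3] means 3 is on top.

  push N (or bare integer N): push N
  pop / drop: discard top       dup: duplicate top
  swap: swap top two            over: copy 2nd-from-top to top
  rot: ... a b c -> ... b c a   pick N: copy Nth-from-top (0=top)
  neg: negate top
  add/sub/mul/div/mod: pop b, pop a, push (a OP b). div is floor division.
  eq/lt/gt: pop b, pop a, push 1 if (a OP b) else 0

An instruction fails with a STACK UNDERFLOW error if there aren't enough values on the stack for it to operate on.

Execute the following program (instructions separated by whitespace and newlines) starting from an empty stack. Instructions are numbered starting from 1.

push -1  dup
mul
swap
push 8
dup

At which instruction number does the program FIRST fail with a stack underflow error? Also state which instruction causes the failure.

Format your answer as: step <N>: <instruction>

Step 1 ('push -1'): stack = [-1], depth = 1
Step 2 ('dup'): stack = [-1, -1], depth = 2
Step 3 ('mul'): stack = [1], depth = 1
Step 4 ('swap'): needs 2 value(s) but depth is 1 — STACK UNDERFLOW

Answer: step 4: swap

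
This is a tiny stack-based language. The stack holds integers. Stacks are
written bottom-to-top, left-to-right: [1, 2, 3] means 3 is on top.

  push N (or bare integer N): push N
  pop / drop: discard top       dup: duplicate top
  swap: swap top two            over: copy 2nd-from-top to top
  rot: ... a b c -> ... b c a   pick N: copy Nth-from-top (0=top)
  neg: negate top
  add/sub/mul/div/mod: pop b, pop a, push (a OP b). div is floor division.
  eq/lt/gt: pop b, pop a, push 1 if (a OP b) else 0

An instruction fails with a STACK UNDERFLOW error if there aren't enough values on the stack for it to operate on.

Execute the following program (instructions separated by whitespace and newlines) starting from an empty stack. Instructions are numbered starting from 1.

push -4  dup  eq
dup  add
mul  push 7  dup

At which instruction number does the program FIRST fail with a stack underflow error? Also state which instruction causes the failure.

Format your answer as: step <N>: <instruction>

Step 1 ('push -4'): stack = [-4], depth = 1
Step 2 ('dup'): stack = [-4, -4], depth = 2
Step 3 ('eq'): stack = [1], depth = 1
Step 4 ('dup'): stack = [1, 1], depth = 2
Step 5 ('add'): stack = [2], depth = 1
Step 6 ('mul'): needs 2 value(s) but depth is 1 — STACK UNDERFLOW

Answer: step 6: mul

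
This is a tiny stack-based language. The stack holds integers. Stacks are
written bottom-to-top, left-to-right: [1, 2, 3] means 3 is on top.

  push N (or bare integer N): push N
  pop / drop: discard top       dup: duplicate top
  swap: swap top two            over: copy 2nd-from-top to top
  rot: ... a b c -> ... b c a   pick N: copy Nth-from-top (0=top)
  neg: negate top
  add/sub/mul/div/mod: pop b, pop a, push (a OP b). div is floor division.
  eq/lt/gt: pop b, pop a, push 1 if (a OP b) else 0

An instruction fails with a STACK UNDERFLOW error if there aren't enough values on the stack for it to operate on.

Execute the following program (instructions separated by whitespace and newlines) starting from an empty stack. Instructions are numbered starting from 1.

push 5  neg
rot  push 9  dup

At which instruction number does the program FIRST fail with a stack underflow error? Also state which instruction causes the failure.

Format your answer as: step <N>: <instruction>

Step 1 ('push 5'): stack = [5], depth = 1
Step 2 ('neg'): stack = [-5], depth = 1
Step 3 ('rot'): needs 3 value(s) but depth is 1 — STACK UNDERFLOW

Answer: step 3: rot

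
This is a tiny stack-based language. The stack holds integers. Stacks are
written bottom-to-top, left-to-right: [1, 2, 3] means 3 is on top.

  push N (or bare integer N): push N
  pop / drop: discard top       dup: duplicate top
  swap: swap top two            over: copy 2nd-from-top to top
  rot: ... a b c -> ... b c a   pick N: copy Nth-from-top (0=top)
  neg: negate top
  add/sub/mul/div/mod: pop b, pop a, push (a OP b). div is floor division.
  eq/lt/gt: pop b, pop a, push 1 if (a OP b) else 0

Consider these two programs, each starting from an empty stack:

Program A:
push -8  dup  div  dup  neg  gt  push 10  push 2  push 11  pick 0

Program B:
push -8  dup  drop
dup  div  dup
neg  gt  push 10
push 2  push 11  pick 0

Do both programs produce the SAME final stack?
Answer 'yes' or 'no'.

Answer: yes

Derivation:
Program A trace:
  After 'push -8': [-8]
  After 'dup': [-8, -8]
  After 'div': [1]
  After 'dup': [1, 1]
  After 'neg': [1, -1]
  After 'gt': [1]
  After 'push 10': [1, 10]
  After 'push 2': [1, 10, 2]
  After 'push 11': [1, 10, 2, 11]
  After 'pick 0': [1, 10, 2, 11, 11]
Program A final stack: [1, 10, 2, 11, 11]

Program B trace:
  After 'push -8': [-8]
  After 'dup': [-8, -8]
  After 'drop': [-8]
  After 'dup': [-8, -8]
  After 'div': [1]
  After 'dup': [1, 1]
  After 'neg': [1, -1]
  After 'gt': [1]
  After 'push 10': [1, 10]
  After 'push 2': [1, 10, 2]
  After 'push 11': [1, 10, 2, 11]
  After 'pick 0': [1, 10, 2, 11, 11]
Program B final stack: [1, 10, 2, 11, 11]
Same: yes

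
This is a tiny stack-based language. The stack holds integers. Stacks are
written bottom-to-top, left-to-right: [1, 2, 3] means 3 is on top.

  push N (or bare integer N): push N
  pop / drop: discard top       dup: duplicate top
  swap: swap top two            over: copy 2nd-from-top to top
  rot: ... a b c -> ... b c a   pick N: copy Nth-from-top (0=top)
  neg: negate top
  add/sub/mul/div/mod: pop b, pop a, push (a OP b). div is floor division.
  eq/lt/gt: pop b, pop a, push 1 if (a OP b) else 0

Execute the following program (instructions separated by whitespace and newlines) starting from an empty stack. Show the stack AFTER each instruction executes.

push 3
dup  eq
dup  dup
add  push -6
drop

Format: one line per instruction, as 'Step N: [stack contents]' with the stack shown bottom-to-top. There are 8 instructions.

Step 1: [3]
Step 2: [3, 3]
Step 3: [1]
Step 4: [1, 1]
Step 5: [1, 1, 1]
Step 6: [1, 2]
Step 7: [1, 2, -6]
Step 8: [1, 2]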